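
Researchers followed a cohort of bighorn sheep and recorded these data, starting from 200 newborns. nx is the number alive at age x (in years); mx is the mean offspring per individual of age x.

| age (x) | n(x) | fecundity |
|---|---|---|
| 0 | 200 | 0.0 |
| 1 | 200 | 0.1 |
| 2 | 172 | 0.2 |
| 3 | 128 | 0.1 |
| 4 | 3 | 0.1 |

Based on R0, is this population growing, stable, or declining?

lx = nx/n0 = nx/200: 1, 1, 0.86, 0.64, 0.015
R0 = Σ lx·mx = 0 + 0.1 + 0.172 + 0.064 + 0.0015 = 0.3375
R0 < 1, so the population is declining.

declining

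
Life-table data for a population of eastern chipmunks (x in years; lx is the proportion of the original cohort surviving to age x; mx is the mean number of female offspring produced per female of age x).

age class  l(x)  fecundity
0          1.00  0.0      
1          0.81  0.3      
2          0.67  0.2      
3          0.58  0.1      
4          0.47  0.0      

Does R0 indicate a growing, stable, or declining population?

declining

R0 = Σ lx·mx = 0 + 0.243 + 0.134 + 0.058 + 0 = 0.435
R0 < 1, so the population is declining.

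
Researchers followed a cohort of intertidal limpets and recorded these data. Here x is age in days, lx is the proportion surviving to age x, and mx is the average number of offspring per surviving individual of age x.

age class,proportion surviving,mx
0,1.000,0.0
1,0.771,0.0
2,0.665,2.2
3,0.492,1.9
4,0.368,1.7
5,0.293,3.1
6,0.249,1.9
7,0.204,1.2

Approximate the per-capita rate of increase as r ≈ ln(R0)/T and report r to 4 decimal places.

0.4124

R0 = Σ lx·mx = 0 + 0 + 1.463 + 0.9348 + 0.6256 + 0.9083 + 0.4731 + 0.2448 = 4.6496
Σ x·lx·mx = 17.3265; T = 17.3265/4.6496 = 3.72645…
r ≈ ln(R0)/T = ln(4.6496)/3.72645… = 0.412398… → 0.4124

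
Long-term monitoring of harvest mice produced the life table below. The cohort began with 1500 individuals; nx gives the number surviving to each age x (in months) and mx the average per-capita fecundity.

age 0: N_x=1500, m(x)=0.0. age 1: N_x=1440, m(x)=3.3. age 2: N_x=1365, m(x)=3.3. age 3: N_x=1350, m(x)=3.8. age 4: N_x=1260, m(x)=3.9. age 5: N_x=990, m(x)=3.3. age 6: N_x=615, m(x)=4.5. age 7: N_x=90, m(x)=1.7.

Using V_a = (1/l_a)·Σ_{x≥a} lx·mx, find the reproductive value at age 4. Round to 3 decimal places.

8.811

lx = nx/n0 = nx/1500: 1, 0.96, 0.91, 0.9, 0.84, 0.66, 0.41, 0.06
lx·mx for x ≥ 4: 3.276, 2.178, 1.845, 0.102 → sum = 7.401
V_4 = 7.401 / l_4 = 7.401 / 0.84 = 8.810714… → 8.811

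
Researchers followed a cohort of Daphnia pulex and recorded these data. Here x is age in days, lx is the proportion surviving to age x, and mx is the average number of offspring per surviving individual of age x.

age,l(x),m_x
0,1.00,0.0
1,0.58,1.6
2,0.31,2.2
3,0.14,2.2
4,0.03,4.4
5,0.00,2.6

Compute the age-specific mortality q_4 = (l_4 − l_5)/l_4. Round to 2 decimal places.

q_4 = (l_4 − l_5) / l_4 = (0.03 − 0) / 0.03
     = 0.03 / 0.03 = 1 → 1.00

1.00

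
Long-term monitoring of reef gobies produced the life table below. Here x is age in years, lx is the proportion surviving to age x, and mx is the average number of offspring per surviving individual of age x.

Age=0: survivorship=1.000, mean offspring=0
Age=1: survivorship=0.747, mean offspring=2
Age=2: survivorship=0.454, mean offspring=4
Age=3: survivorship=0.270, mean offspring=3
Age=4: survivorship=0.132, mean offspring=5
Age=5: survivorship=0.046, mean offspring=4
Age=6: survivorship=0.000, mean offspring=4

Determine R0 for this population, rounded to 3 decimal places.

lx·mx by age: 0, 1.494, 1.816, 0.81, 0.66, 0.184, 0
R0 = Σ lx·mx = 4.964 → 4.964

4.964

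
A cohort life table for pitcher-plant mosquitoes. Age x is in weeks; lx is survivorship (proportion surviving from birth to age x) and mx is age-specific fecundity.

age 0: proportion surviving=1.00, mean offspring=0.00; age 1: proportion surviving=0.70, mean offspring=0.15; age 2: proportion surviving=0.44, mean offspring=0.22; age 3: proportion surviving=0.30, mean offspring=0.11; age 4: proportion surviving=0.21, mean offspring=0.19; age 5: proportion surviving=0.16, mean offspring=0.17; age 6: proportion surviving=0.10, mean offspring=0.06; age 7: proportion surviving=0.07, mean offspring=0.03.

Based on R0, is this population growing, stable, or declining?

declining

R0 = Σ lx·mx = 0 + 0.105 + 0.0968 + 0.033 + 0.0399 + 0.0272 + 0.006 + 0.0021 = 0.31
R0 < 1, so the population is declining.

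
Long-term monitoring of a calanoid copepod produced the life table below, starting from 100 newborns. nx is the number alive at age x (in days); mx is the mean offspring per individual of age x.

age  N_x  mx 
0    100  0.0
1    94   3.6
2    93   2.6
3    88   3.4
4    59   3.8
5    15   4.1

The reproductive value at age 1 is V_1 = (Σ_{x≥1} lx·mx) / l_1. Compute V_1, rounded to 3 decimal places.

12.395

lx = nx/n0 = nx/100: 1, 0.94, 0.93, 0.88, 0.59, 0.15
lx·mx for x ≥ 1: 3.384, 2.418, 2.992, 2.242, 0.615 → sum = 11.651
V_1 = 11.651 / l_1 = 11.651 / 0.94 = 12.394681… → 12.395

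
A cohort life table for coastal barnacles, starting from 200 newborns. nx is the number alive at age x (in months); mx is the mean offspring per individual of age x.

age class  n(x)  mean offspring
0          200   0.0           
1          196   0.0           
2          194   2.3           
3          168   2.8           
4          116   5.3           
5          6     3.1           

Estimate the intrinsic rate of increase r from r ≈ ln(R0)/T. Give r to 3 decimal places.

0.654

lx = nx/n0 = nx/200: 1, 0.98, 0.97, 0.84, 0.58, 0.03
R0 = Σ lx·mx = 0 + 0 + 2.231 + 2.352 + 3.074 + 0.093 = 7.75
Σ x·lx·mx = 24.279; T = 24.279/7.75 = 3.13277…
r ≈ ln(R0)/T = ln(7.75)/3.13277… = 0.65364… → 0.654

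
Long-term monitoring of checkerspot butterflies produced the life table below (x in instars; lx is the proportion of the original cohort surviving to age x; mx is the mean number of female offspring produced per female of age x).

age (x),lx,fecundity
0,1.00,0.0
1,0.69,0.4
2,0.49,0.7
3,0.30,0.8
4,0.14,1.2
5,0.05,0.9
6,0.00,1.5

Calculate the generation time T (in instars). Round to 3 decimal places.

2.406

lx·mx: 0, 0.276, 0.343, 0.24, 0.168, 0.045, 0 → R0 = 1.072
x·lx·mx: 0, 0.276, 0.686, 0.72, 0.672, 0.225, 0 → Σ = 2.579
T = 2.579 / 1.072 = 2.405784… → 2.406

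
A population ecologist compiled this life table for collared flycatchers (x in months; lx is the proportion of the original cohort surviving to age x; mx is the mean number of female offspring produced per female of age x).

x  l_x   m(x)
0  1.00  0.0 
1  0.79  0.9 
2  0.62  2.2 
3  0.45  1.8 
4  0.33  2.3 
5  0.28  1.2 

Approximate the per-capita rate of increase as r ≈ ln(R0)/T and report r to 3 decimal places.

0.519

R0 = Σ lx·mx = 0 + 0.711 + 1.364 + 0.81 + 0.759 + 0.336 = 3.98
Σ x·lx·mx = 10.585; T = 10.585/3.98 = 2.65955…
r ≈ ln(R0)/T = ln(3.98)/2.65955… = 0.51937… → 0.519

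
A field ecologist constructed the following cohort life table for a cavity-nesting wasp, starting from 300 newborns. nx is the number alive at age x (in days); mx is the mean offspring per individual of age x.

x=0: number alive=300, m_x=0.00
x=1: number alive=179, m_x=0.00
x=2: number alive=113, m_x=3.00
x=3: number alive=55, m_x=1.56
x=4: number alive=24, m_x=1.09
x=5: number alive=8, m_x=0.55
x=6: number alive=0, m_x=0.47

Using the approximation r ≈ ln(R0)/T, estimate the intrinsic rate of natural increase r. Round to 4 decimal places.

lx = nx/n0 = nx/300: 1, 0.59667…, 0.37667…, 0.18333…, 0.08, 0.02667…, 0
R0 = Σ lx·mx = 0 + 0 + 1.13… + 0.286… + 0.0872 + 0.01467… + 0 = 1.517867…
Σ x·lx·mx = 3.540133…; T = 3.540133…/1.517867… = 2.33231…
r ≈ ln(R0)/T = ln(1.517867…)/2.33231… = 0.178924… → 0.1789

0.1789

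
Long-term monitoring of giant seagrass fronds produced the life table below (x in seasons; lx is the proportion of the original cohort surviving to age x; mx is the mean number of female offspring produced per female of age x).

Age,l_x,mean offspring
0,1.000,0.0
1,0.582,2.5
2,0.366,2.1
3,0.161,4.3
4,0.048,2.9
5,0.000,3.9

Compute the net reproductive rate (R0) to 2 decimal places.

lx·mx by age: 0, 1.455, 0.7686, 0.6923, 0.1392, 0
R0 = Σ lx·mx = 3.0551 → 3.06

3.06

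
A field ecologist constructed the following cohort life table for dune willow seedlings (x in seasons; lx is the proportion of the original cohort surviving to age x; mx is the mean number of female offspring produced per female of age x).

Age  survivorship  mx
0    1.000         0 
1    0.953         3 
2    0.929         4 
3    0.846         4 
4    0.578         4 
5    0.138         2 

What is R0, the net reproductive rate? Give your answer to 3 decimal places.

lx·mx by age: 0, 2.859, 3.716, 3.384, 2.312, 0.276
R0 = Σ lx·mx = 12.547 → 12.547

12.547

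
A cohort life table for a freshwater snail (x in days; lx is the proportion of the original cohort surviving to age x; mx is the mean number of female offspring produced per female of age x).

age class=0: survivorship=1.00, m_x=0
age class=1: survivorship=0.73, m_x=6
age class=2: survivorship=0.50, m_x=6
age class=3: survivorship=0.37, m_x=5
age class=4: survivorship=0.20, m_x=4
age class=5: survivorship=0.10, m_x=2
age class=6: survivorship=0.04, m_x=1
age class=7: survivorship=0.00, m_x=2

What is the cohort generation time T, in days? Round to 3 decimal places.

1.983

lx·mx: 0, 4.38, 3, 1.85, 0.8, 0.2, 0.04, 0 → R0 = 10.27
x·lx·mx: 0, 4.38, 6, 5.55, 3.2, 1, 0.24, 0 → Σ = 20.37
T = 20.37 / 10.27 = 1.983447… → 1.983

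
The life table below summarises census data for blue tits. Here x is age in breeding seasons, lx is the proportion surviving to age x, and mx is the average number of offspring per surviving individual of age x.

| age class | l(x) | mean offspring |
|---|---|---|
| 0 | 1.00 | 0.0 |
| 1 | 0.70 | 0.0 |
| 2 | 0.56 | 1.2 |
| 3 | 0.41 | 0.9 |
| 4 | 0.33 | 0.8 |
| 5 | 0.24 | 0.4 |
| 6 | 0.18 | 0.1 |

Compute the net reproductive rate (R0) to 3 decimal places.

lx·mx by age: 0, 0, 0.672, 0.369, 0.264, 0.096, 0.018
R0 = Σ lx·mx = 1.419 → 1.419

1.419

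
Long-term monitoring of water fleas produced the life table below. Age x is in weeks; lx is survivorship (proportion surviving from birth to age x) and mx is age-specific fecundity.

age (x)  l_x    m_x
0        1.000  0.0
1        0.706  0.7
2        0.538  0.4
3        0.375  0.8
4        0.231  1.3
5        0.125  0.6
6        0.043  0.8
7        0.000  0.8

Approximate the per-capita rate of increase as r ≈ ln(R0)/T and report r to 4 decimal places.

R0 = Σ lx·mx = 0 + 0.4942 + 0.2152 + 0.3 + 0.3003 + 0.075 + 0.0344 + 0 = 1.4191
Σ x·lx·mx = 3.6072; T = 3.6072/1.4191 = 2.54189…
r ≈ ln(R0)/T = ln(1.4191)/2.54189… = 0.137702… → 0.1377

0.1377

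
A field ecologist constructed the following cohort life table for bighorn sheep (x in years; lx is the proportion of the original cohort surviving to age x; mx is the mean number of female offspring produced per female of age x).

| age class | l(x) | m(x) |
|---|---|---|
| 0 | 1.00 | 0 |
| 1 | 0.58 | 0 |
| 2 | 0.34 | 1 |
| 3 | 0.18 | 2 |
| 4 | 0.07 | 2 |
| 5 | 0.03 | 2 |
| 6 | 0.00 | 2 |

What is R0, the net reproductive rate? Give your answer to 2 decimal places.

lx·mx by age: 0, 0, 0.34, 0.36, 0.14, 0.06, 0
R0 = Σ lx·mx = 0.9 → 0.90

0.90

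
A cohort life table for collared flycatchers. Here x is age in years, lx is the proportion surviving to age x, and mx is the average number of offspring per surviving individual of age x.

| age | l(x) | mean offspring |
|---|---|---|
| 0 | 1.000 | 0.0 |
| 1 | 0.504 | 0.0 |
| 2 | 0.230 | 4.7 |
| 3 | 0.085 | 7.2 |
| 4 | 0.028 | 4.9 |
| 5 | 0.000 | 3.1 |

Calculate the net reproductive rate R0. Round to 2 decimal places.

1.83

lx·mx by age: 0, 0, 1.081, 0.612, 0.1372, 0
R0 = Σ lx·mx = 1.8302 → 1.83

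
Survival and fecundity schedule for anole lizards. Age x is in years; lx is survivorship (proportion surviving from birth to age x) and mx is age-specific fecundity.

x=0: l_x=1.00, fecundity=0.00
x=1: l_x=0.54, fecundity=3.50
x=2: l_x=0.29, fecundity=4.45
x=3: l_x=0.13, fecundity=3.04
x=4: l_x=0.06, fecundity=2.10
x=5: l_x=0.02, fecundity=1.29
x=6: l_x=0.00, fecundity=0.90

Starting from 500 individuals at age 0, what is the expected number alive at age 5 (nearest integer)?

10

Expected survivors = N0 · l_5 = 500 × 0.02 = 10 → 10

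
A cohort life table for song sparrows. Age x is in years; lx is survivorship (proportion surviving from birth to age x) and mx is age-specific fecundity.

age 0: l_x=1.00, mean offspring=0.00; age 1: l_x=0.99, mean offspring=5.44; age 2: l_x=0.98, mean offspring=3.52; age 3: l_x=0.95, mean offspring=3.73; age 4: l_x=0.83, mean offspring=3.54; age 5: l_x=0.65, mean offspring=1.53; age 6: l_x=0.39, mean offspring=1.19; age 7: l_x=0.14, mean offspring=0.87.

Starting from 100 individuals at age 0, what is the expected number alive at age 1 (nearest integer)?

Expected survivors = N0 · l_1 = 100 × 0.99 = 99 → 99

99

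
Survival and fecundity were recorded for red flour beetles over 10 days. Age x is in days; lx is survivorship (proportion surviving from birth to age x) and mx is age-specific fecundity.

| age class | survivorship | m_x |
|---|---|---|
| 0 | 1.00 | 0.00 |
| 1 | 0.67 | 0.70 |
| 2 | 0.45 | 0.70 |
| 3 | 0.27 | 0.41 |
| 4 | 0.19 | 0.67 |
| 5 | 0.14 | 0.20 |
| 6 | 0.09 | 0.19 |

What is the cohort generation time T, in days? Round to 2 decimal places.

lx·mx: 0, 0.469, 0.315, 0.1107, 0.1273, 0.028, 0.0171 → R0 = 1.0671
x·lx·mx: 0, 0.469, 0.63, 0.3321, 0.5092, 0.14, 0.1026 → Σ = 2.1829
T = 2.1829 / 1.0671 = 2.045638… → 2.05

2.05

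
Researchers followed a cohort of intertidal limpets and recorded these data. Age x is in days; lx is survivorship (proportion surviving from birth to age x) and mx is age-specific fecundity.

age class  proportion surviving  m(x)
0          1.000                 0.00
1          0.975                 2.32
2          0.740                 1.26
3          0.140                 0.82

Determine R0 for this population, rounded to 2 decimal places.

3.31

lx·mx by age: 0, 2.262, 0.9324, 0.1148
R0 = Σ lx·mx = 3.3092 → 3.31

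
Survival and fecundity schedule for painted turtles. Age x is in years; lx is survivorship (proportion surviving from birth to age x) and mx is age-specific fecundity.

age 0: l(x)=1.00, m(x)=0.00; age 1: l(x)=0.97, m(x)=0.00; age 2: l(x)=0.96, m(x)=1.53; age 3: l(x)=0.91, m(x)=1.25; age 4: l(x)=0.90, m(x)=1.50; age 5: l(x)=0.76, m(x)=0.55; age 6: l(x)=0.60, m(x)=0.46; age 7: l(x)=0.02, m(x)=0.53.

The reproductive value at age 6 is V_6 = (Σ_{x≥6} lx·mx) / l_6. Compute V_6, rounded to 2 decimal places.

lx·mx for x ≥ 6: 0.276, 0.0106 → sum = 0.2866
V_6 = 0.2866 / l_6 = 0.2866 / 0.6 = 0.477667… → 0.48

0.48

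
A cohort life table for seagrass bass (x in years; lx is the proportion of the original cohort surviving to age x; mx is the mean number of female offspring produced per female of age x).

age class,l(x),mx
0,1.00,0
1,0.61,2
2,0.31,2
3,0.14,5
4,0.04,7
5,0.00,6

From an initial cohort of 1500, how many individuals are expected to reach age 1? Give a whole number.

Expected survivors = N0 · l_1 = 1500 × 0.61 = 915 → 915

915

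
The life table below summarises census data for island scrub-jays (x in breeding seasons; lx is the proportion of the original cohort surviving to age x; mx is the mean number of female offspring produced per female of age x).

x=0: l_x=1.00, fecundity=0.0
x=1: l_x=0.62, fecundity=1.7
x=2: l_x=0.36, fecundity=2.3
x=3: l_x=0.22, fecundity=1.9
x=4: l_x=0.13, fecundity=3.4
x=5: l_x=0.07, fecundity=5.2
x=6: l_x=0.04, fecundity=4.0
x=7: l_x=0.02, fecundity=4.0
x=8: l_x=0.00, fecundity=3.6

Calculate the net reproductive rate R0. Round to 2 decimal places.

3.35

lx·mx by age: 0, 1.054, 0.828, 0.418, 0.442, 0.364, 0.16, 0.08, 0
R0 = Σ lx·mx = 3.346 → 3.35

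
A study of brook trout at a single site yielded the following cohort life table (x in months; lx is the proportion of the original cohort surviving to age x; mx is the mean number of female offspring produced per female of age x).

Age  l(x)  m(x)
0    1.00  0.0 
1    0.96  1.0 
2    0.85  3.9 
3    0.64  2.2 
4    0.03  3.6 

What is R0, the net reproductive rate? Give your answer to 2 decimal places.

lx·mx by age: 0, 0.96, 3.315, 1.408, 0.108
R0 = Σ lx·mx = 5.791 → 5.79

5.79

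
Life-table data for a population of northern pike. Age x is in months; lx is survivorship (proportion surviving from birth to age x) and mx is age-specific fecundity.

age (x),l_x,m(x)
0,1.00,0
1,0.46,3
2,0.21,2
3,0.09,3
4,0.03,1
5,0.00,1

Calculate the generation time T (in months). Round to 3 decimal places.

1.500

lx·mx: 0, 1.38, 0.42, 0.27, 0.03, 0 → R0 = 2.1
x·lx·mx: 0, 1.38, 0.84, 0.81, 0.12, 0 → Σ = 3.15
T = 3.15 / 2.1 = 1.5 → 1.500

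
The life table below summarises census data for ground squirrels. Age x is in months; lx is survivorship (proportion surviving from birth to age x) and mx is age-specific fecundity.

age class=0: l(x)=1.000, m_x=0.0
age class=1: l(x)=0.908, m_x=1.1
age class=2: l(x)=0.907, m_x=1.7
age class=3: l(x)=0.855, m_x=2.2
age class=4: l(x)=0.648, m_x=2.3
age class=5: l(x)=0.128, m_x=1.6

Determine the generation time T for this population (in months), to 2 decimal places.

lx·mx: 0, 0.9988, 1.5419, 1.881, 1.4904, 0.2048 → R0 = 6.1169
x·lx·mx: 0, 0.9988, 3.0838, 5.643, 5.9616, 1.024 → Σ = 16.7112
T = 16.7112 / 6.1169 = 2.731972… → 2.73

2.73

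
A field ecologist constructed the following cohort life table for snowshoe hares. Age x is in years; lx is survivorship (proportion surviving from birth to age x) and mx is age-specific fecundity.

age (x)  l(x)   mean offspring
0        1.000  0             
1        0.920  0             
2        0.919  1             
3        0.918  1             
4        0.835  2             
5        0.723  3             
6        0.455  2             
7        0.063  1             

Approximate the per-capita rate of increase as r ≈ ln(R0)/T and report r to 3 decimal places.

0.450

R0 = Σ lx·mx = 0 + 0 + 0.919 + 0.918 + 1.67 + 2.169 + 0.91 + 0.063 = 6.649
Σ x·lx·mx = 28.018; T = 28.018/6.649 = 4.21387…
r ≈ ln(R0)/T = ln(6.649)/4.21387… = 0.44958… → 0.450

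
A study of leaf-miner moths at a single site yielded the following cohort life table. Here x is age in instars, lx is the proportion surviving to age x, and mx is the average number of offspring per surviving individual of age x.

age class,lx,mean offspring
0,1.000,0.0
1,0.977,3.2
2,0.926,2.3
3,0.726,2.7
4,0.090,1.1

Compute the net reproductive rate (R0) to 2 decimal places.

7.32

lx·mx by age: 0, 3.1264, 2.1298, 1.9602, 0.099
R0 = Σ lx·mx = 7.3154 → 7.32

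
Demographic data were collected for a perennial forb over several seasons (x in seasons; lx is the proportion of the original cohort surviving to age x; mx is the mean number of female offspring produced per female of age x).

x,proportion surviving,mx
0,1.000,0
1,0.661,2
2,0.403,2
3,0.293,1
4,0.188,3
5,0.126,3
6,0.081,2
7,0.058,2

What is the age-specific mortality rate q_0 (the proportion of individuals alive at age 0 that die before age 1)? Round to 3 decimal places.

q_0 = (l_0 − l_1) / l_0 = (1 − 0.661) / 1
     = 0.339 / 1 = 0.339 → 0.339

0.339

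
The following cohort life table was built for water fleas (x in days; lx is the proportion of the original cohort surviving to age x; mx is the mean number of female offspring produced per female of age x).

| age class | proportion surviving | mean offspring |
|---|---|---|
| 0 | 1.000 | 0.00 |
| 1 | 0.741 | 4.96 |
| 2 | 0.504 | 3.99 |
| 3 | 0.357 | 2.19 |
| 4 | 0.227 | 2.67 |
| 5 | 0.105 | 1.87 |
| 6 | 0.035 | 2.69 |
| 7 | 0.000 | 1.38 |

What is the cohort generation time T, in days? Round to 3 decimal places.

1.903

lx·mx: 0, 3.67536, 2.01096, 0.78183, 0.60609, 0.19635, 0.09415, 0 → R0 = 7.36474
x·lx·mx: 0, 3.67536, 4.02192, 2.34549, 2.42436, 0.98175, 0.5649, 0 → Σ = 14.01378
T = 14.01378 / 7.36474 = 1.902821… → 1.903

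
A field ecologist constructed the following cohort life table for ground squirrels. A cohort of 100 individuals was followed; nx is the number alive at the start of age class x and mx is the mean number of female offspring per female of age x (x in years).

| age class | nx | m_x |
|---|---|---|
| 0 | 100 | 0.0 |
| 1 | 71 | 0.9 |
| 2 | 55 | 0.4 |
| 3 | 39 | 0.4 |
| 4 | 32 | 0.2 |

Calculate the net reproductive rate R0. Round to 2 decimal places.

lx = nx/n0 = nx/100: 1, 0.71, 0.55, 0.39, 0.32
lx·mx by age: 0, 0.639, 0.22, 0.156, 0.064
R0 = Σ lx·mx = 1.079 → 1.08

1.08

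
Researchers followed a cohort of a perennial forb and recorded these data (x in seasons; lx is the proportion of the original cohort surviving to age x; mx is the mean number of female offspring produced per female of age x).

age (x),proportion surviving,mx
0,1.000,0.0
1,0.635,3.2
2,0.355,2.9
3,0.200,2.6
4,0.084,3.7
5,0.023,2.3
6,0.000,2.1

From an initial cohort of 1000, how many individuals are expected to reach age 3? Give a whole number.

200

Expected survivors = N0 · l_3 = 1000 × 0.200 = 200 → 200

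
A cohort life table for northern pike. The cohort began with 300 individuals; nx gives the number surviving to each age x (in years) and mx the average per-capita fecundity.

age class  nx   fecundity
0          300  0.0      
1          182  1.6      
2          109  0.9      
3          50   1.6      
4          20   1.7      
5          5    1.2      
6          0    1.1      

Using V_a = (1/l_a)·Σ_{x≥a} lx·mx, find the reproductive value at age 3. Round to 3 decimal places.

2.400

lx = nx/n0 = nx/300: 1, 0.60667…, 0.36333…, 0.16667…, 0.06667…, 0.01667…, 0
lx·mx for x ≥ 3: 0.266667…, 0.113333…, 0.02…, 0 → sum = 0.4…
V_3 = 0.4… / l_3 = 0.4… / 0.166667… = 2.4… → 2.400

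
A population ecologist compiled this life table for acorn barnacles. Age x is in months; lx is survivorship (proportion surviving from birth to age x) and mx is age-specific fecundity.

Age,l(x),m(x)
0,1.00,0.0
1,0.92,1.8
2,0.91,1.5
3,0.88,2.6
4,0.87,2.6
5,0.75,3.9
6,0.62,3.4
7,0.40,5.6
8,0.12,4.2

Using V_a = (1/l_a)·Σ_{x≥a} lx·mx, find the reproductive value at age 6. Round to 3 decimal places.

lx·mx for x ≥ 6: 2.108, 2.24, 0.504 → sum = 4.852
V_6 = 4.852 / l_6 = 4.852 / 0.62 = 7.825806… → 7.826

7.826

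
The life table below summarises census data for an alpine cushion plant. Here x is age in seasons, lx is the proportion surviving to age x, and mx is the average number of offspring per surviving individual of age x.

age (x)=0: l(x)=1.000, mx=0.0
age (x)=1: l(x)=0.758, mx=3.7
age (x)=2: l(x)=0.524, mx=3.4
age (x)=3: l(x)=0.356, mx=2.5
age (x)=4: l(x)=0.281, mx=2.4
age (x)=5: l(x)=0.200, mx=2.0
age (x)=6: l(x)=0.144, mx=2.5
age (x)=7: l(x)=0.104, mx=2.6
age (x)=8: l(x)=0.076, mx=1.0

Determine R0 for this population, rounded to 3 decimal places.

7.257

lx·mx by age: 0, 2.8046, 1.7816, 0.89, 0.6744, 0.4, 0.36, 0.2704, 0.076
R0 = Σ lx·mx = 7.257 → 7.257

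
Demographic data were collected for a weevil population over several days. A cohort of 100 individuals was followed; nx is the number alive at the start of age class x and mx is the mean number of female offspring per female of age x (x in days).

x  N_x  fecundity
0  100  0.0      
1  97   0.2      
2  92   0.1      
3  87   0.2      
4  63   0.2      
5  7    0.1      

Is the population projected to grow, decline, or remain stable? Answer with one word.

declining

lx = nx/n0 = nx/100: 1, 0.97, 0.92, 0.87, 0.63, 0.07
R0 = Σ lx·mx = 0 + 0.194 + 0.092 + 0.174 + 0.126 + 0.007 = 0.593
R0 < 1, so the population is declining.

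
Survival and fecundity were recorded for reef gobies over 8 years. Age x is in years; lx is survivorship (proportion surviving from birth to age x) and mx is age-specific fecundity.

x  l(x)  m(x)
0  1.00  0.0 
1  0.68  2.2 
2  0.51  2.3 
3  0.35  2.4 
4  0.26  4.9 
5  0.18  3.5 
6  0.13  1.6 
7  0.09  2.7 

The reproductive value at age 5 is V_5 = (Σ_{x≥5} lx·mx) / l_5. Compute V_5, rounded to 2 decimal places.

6.01

lx·mx for x ≥ 5: 0.63, 0.208, 0.243 → sum = 1.081
V_5 = 1.081 / l_5 = 1.081 / 0.18 = 6.005556… → 6.01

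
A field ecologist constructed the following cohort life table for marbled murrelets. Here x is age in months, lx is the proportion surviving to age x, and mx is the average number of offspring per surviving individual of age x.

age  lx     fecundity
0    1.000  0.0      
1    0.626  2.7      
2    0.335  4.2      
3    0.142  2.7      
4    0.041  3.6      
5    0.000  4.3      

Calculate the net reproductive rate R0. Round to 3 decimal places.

lx·mx by age: 0, 1.6902, 1.407, 0.3834, 0.1476, 0
R0 = Σ lx·mx = 3.6282 → 3.628

3.628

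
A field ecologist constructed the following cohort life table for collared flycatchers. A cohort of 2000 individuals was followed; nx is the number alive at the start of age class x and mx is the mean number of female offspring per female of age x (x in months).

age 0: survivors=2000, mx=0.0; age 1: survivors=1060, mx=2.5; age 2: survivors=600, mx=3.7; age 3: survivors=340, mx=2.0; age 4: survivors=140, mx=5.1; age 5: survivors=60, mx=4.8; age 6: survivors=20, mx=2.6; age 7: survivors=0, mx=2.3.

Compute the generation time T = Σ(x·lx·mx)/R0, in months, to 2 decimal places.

2.08

lx = nx/n0 = nx/2000: 1, 0.53, 0.3, 0.17, 0.07, 0.03, 0.01, 0
lx·mx: 0, 1.325, 1.11, 0.34, 0.357, 0.144, 0.026, 0 → R0 = 3.302
x·lx·mx: 0, 1.325, 2.22, 1.02, 1.428, 0.72, 0.156, 0 → Σ = 6.869
T = 6.869 / 3.302 = 2.080254… → 2.08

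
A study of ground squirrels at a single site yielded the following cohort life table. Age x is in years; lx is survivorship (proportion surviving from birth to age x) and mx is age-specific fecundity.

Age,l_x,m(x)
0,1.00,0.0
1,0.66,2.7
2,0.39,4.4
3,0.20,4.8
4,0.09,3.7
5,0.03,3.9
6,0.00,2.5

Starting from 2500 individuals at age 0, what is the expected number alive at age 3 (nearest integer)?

500

Expected survivors = N0 · l_3 = 2500 × 0.20 = 500 → 500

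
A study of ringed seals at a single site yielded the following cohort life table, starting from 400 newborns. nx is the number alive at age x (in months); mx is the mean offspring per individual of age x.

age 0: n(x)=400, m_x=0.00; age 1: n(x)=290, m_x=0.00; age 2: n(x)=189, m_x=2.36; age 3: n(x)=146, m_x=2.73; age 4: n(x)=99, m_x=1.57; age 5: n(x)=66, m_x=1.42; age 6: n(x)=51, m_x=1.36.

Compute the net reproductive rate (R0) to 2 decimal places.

lx = nx/n0 = nx/400: 1, 0.725, 0.4725, 0.365, 0.2475, 0.165, 0.1275
lx·mx by age: 0, 0, 1.1151, 0.99645, 0.388575, 0.2343, 0.1734
R0 = Σ lx·mx = 2.907825 → 2.91

2.91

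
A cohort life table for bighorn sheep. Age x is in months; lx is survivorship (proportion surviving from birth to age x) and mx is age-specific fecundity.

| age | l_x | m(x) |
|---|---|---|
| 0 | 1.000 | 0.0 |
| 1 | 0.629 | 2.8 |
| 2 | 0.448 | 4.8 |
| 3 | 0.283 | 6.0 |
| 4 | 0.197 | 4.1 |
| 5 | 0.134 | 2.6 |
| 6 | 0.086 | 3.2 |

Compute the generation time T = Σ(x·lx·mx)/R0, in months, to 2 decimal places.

lx·mx: 0, 1.7612, 2.1504, 1.698, 0.8077, 0.3484, 0.2752 → R0 = 7.0409
x·lx·mx: 0, 1.7612, 4.3008, 5.094, 3.2308, 1.742, 1.6512 → Σ = 17.78
T = 17.78 / 7.0409 = 2.525245… → 2.53

2.53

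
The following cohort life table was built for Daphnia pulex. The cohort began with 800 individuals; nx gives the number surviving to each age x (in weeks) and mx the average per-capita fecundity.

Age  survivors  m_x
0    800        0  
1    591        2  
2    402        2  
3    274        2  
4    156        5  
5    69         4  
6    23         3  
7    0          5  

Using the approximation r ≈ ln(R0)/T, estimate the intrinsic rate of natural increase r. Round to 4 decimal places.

lx = nx/n0 = nx/800: 1, 0.73875, 0.5025, 0.3425, 0.195, 0.08625, 0.02875, 0
R0 = Σ lx·mx = 0 + 1.4775 + 1.005 + 0.685 + 0.975 + 0.345 + 0.08625 + 0 = 4.57375
Σ x·lx·mx = 11.685; T = 11.685/4.57375 = 2.5548…
r ≈ ln(R0)/T = ln(4.57375)/2.5548… = 0.59509… → 0.5951

0.5951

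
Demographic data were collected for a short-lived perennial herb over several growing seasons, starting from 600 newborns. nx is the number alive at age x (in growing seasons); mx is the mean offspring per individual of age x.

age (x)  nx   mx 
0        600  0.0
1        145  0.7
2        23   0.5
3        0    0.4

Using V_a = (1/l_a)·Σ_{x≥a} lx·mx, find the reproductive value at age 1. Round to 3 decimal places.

0.779

lx = nx/n0 = nx/600: 1, 0.24167…, 0.03833…, 0
lx·mx for x ≥ 1: 0.169167…, 0.019167…, 0 → sum = 0.188333…
V_1 = 0.188333… / l_1 = 0.188333… / 0.241667… = 0.77931… → 0.779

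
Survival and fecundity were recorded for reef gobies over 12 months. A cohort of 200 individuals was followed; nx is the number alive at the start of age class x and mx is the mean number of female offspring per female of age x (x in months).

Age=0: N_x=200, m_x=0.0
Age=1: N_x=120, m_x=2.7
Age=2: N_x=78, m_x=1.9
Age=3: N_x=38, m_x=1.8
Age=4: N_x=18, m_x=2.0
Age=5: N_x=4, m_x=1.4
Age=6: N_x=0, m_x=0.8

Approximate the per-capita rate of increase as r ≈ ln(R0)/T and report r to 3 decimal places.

lx = nx/n0 = nx/200: 1, 0.6, 0.39, 0.19, 0.09, 0.02, 0
R0 = Σ lx·mx = 0 + 1.62 + 0.741 + 0.342 + 0.18 + 0.028 + 0 = 2.911
Σ x·lx·mx = 4.988; T = 4.988/2.911 = 1.7135…
r ≈ ln(R0)/T = ln(2.911)/1.7135… = 0.62358… → 0.624

0.624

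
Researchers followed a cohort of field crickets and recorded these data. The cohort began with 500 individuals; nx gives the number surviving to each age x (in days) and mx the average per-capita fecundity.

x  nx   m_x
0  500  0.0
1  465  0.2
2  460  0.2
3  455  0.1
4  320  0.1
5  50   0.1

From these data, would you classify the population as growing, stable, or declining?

lx = nx/n0 = nx/500: 1, 0.93, 0.92, 0.91, 0.64, 0.1
R0 = Σ lx·mx = 0 + 0.186 + 0.184 + 0.091 + 0.064 + 0.01 = 0.535
R0 < 1, so the population is declining.

declining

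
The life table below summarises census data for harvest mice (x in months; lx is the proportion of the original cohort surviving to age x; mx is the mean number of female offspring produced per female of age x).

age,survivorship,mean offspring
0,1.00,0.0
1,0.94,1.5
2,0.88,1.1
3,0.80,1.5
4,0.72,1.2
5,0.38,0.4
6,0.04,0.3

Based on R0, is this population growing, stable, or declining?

growing

R0 = Σ lx·mx = 0 + 1.41 + 0.968 + 1.2 + 0.864 + 0.152 + 0.012 = 4.606
R0 > 1, so the population is growing.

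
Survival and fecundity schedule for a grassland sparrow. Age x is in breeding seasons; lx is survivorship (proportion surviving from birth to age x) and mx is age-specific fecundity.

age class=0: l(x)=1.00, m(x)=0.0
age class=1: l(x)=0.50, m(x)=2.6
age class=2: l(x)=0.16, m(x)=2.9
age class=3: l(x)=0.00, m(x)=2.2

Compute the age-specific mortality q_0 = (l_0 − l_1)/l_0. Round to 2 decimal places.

0.50

q_0 = (l_0 − l_1) / l_0 = (1 − 0.5) / 1
     = 0.5 / 1 = 0.5 → 0.50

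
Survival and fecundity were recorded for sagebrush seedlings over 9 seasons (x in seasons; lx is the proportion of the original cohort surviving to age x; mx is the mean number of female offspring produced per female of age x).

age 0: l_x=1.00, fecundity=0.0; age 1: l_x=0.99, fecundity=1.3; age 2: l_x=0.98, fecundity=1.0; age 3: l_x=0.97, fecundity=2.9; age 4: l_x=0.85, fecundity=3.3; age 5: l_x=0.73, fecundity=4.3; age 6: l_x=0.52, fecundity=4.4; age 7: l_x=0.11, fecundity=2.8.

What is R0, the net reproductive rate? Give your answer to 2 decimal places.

lx·mx by age: 0, 1.287, 0.98, 2.813, 2.805, 3.139, 2.288, 0.308
R0 = Σ lx·mx = 13.62 → 13.62

13.62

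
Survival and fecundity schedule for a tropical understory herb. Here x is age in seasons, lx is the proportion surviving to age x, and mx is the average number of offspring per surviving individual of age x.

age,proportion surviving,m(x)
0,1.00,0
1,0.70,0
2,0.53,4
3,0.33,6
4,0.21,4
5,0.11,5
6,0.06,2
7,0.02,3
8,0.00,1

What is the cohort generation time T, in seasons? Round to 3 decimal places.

3.074

lx·mx: 0, 0, 2.12, 1.98, 0.84, 0.55, 0.12, 0.06, 0 → R0 = 5.67
x·lx·mx: 0, 0, 4.24, 5.94, 3.36, 2.75, 0.72, 0.42, 0 → Σ = 17.43
T = 17.43 / 5.67 = 3.074074… → 3.074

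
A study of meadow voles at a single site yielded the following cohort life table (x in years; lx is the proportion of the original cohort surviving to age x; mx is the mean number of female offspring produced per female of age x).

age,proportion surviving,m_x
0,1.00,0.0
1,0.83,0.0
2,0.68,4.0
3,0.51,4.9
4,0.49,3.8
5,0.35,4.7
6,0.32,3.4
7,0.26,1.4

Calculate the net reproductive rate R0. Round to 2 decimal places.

10.18

lx·mx by age: 0, 0, 2.72, 2.499, 1.862, 1.645, 1.088, 0.364
R0 = Σ lx·mx = 10.178 → 10.18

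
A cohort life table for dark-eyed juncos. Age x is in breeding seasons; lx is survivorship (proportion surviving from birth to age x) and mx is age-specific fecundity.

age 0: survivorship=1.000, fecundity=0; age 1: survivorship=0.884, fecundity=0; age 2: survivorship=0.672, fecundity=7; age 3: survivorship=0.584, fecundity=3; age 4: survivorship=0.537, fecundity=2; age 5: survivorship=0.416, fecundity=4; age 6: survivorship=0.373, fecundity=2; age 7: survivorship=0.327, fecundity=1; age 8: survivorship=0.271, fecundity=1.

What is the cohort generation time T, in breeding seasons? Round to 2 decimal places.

3.44

lx·mx: 0, 0, 4.704, 1.752, 1.074, 1.664, 0.746, 0.327, 0.271 → R0 = 10.538
x·lx·mx: 0, 0, 9.408, 5.256, 4.296, 8.32, 4.476, 2.289, 2.168 → Σ = 36.213
T = 36.213 / 10.538 = 3.436421… → 3.44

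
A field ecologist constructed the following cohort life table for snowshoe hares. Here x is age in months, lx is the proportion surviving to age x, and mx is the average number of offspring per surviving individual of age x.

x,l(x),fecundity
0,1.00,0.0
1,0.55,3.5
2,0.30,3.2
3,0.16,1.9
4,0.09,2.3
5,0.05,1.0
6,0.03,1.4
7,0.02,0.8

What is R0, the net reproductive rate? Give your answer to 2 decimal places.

3.50

lx·mx by age: 0, 1.925, 0.96, 0.304, 0.207, 0.05, 0.042, 0.016
R0 = Σ lx·mx = 3.504 → 3.50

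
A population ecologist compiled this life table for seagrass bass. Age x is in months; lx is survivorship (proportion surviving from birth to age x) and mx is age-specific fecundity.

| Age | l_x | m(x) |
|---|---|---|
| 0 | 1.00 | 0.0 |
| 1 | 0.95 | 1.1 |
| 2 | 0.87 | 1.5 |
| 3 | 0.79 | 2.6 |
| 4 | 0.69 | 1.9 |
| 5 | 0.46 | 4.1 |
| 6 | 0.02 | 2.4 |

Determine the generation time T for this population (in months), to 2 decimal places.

3.24

lx·mx: 0, 1.045, 1.305, 2.054, 1.311, 1.886, 0.048 → R0 = 7.649
x·lx·mx: 0, 1.045, 2.61, 6.162, 5.244, 9.43, 0.288 → Σ = 24.779
T = 24.779 / 7.649 = 3.239508… → 3.24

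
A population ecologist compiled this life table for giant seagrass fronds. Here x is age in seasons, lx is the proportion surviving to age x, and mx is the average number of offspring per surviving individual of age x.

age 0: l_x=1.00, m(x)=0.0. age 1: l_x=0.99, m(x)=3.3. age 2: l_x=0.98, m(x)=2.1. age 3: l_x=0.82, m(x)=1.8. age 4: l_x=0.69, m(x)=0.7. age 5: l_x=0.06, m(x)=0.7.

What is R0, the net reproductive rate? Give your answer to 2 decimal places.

7.33

lx·mx by age: 0, 3.267, 2.058, 1.476, 0.483, 0.042
R0 = Σ lx·mx = 7.326 → 7.33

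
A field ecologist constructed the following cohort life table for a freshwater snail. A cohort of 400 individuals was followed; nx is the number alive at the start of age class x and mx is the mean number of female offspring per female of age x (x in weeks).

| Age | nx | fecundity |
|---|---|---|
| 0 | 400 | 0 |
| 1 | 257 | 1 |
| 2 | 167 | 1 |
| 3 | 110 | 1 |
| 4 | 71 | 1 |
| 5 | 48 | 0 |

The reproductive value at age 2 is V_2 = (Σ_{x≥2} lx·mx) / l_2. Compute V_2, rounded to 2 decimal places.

lx = nx/n0 = nx/400: 1, 0.6425, 0.4175, 0.275, 0.1775, 0.12
lx·mx for x ≥ 2: 0.4175, 0.275, 0.1775, 0 → sum = 0.87
V_2 = 0.87 / l_2 = 0.87 / 0.4175 = 2.083832… → 2.08

2.08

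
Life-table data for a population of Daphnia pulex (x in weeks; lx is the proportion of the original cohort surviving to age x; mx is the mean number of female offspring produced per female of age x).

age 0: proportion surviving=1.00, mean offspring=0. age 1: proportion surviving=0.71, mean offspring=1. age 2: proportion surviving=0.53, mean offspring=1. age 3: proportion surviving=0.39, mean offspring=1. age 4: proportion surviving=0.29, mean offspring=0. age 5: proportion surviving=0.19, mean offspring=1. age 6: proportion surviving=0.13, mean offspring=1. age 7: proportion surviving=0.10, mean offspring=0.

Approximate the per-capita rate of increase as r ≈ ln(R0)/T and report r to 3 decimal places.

R0 = Σ lx·mx = 0 + 0.71 + 0.53 + 0.39 + 0 + 0.19 + 0.13 + 0 = 1.95
Σ x·lx·mx = 4.67; T = 4.67/1.95 = 2.39487…
r ≈ ln(R0)/T = ln(1.95)/2.39487… = 0.27886… → 0.279

0.279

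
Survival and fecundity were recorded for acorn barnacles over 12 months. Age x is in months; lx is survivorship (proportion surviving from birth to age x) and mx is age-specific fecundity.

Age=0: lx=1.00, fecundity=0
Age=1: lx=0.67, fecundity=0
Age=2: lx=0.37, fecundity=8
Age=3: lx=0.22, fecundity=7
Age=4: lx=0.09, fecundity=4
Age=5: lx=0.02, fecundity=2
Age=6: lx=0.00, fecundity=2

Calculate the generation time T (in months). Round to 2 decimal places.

2.49

lx·mx: 0, 0, 2.96, 1.54, 0.36, 0.04, 0 → R0 = 4.9
x·lx·mx: 0, 0, 5.92, 4.62, 1.44, 0.2, 0 → Σ = 12.18
T = 12.18 / 4.9 = 2.485714… → 2.49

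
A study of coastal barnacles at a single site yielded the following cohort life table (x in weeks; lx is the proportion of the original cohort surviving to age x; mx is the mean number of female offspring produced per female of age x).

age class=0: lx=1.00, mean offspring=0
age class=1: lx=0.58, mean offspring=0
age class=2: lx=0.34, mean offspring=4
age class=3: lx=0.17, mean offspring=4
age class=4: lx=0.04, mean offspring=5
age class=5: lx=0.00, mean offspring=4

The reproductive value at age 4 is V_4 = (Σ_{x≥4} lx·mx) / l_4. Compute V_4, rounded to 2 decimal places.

lx·mx for x ≥ 4: 0.2, 0 → sum = 0.2
V_4 = 0.2 / l_4 = 0.2 / 0.04 = 5 → 5.00

5.00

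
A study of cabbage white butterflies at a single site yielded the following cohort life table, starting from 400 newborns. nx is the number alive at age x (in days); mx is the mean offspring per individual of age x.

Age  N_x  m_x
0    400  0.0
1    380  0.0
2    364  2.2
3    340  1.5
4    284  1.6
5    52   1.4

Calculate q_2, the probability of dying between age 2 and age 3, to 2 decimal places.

0.07

lx = nx/n0 = nx/400: 1, 0.95, 0.91, 0.85, 0.71, 0.13
q_2 = (l_2 − l_3) / l_2 = (0.91 − 0.85) / 0.91
     = 0.06 / 0.91 = 0.065934… → 0.07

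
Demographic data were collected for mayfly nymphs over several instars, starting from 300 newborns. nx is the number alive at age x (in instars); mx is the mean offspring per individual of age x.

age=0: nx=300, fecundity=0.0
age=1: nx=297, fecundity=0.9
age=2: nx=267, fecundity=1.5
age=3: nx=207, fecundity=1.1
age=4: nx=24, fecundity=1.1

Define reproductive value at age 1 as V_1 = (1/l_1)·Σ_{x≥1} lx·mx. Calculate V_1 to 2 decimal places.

lx = nx/n0 = nx/300: 1, 0.99, 0.89, 0.69, 0.08
lx·mx for x ≥ 1: 0.891, 1.335, 0.759, 0.088 → sum = 3.073
V_1 = 3.073 / l_1 = 3.073 / 0.99 = 3.10404… → 3.10

3.10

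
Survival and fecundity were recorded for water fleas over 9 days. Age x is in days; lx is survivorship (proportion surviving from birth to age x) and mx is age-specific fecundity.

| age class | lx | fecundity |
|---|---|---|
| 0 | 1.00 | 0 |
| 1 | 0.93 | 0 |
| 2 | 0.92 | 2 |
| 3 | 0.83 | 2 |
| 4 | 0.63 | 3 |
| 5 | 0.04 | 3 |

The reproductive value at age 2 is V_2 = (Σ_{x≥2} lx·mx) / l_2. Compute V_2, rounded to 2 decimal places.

lx·mx for x ≥ 2: 1.84, 1.66, 1.89, 0.12 → sum = 5.51
V_2 = 5.51 / l_2 = 5.51 / 0.92 = 5.98913… → 5.99

5.99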